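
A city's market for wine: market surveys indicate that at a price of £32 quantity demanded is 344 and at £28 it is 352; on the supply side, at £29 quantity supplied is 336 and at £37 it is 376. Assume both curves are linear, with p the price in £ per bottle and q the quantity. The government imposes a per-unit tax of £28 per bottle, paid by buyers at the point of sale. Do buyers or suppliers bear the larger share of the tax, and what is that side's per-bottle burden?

Demand slope: (352 − 344)/(28 − 32) = -2, so qd = 408 − 2p.
Supply slope: (376 − 336)/(37 − 29) = 5, so qs = 5p + 191.
Without the tax, 408 − 2p = 5p + 191 gives 7p = 217, so p* = £31 and q* = 346.
With the tax collected from buyers, demand (in seller-price terms) shifts: qd = 408 − 2(p + 28).
Solving gives q = 306 with buyers paying £51 and suppliers receiving £23 (the £28 wedge).
Per-bottle burden: buyers £20, suppliers £8.
Buyers take the larger share because demand is less price-elastic here (demand slope 2 vs supply slope 5).

Buyers bear the larger share: £20 per bottle.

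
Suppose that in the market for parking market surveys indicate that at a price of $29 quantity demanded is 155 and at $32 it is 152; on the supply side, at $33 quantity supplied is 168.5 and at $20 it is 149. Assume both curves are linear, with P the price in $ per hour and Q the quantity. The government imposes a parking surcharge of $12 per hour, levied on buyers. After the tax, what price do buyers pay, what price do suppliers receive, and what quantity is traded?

Buyers pay $33.2; suppliers receive $21.2; quantity = 150.8.

Demand slope: (152 − 155)/(32 − 29) = -1, so Qd = 184 − P.
Supply slope: (149 − 168.5)/(20 − 33) = 1.5, so Qs = 1.5P + 119.
Without the tax, 184 − P = 1.5P + 119 gives 2.5P = 65, so P* = $26 and Q* = 158.
With the tax collected from buyers, demand (in seller-price terms) shifts: Qd = 184 − (P + 12).
Solving gives Q = 150.8 with buyers paying $33.2 and suppliers receiving $21.2 (the $12 wedge).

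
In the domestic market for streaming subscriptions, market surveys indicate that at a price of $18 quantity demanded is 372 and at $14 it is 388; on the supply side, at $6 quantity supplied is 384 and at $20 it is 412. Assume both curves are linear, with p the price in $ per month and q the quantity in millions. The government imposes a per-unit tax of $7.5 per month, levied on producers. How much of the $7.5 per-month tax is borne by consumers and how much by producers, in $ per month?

Consumers bear $2.5 per month; producers bear $5 per month.

Demand slope: (388 − 372)/(14 − 18) = -4, so qd = 444 − 4p.
Supply slope: (412 − 384)/(20 − 6) = 2, so qs = 2p + 372.
Before the tax: set 444 − 4p = 2p + 372 → p* = $12, q* = 396.
With the tax collected from producers, supply shifts: qs = 2(p − 7.5) + 372.
New equilibrium: consumers pay $14.5, producers receive $7, q = 386. (Wedge: pb − ps = 7.5.)
Burden on consumers: $2.5; on producers: $5. (They sum to $7.5.)
The less price-elastic side of the market bears the larger share of a per-unit tax.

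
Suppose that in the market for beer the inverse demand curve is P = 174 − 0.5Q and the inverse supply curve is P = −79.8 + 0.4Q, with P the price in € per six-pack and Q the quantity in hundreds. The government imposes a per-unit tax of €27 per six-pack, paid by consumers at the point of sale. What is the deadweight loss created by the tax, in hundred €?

Deadweight loss = €405 hundred.

Inverting to Q(P) form: Qd = 348 − 2P; Qs = 2.5P + 199.5.
Before the tax: set 348 − 2P = 2.5P + 199.5 → P* = €33, Q* = 282.
With the tax collected from consumers, demand (in seller-price terms) shifts: Qd = 348 − 2(P + 27).
New equilibrium: consumers pay €48, suppliers receive €21, Q = 252. (Wedge: Pb − Ps = 27.)
Quantity falls by |ΔQ| = |282 − 252| = 30.
DWL = ½ · t · |ΔQ| = ½ · 27 · 30 = €405.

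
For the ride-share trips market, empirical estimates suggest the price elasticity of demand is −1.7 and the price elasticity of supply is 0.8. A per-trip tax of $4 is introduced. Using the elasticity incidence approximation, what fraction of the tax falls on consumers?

Incidence ratio: consumers' share ≈ εs / (εs + |εd|) = 0.8 / (0.8 + 1.7) = 0.32.
Supply is the less elastic side, so consumers bear the smaller share.

Consumers' share ≈ 0.32.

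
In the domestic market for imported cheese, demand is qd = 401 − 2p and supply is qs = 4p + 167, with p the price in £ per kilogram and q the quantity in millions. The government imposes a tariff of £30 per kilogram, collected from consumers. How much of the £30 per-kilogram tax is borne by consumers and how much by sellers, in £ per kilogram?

Consumers bear £20 per kilogram; sellers bear £10 per kilogram.

Before the tax: set 401 − 2p = 4p + 167 → p* = £39, q* = 323.
With the tax collected from consumers, demand (in seller-price terms) shifts: qd = 401 − 2(p + 30).
Solving gives q = 283 with consumers paying £59 and sellers receiving £29 (the £30 wedge).
Burden on consumers: £20; on sellers: £10. (They sum to £30.)
The less price-elastic side of the market bears the larger share of a per-unit tax.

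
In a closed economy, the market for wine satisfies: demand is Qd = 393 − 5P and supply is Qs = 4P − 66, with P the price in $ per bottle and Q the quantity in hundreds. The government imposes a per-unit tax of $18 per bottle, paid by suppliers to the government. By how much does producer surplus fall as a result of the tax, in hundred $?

Producer surplus falls by $1180 hundred.

Before the tax: set 393 − 5P = 4P − 66 → P* = $51, Q* = 138.
With the tax collected from suppliers, supply shifts: Qs = 4(P − 18) − 66.
New equilibrium: buyers pay $59, suppliers receive $41, Q = 98. (Wedge: Pb − Ps = 18.)
ΔPS is the trapezoid between Q = 98 and Q = 138 of height $10: ½ · (138 + 98) · 10 = $1180.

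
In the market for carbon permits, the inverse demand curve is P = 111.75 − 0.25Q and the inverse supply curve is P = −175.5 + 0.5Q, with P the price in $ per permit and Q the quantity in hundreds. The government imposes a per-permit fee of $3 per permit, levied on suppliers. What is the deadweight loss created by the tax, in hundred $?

Deadweight loss = $6 hundred.

Inverting to Q(P) form: Qd = 447 − 4P; Qs = 2P + 351.
Without the tax, 447 − 4P = 2P + 351 gives 6P = 96, so P* = $16 and Q* = 383.
With the tax collected from suppliers, supply shifts: Qs = 2(P − 3) + 351.
New equilibrium: consumers pay $17, suppliers receive $14, Q = 379. (Wedge: Pb − Ps = 3.)
Quantity falls by |ΔQ| = |383 − 379| = 4.
DWL = ½ · t · |ΔQ| = ½ · 3 · 4 = $6.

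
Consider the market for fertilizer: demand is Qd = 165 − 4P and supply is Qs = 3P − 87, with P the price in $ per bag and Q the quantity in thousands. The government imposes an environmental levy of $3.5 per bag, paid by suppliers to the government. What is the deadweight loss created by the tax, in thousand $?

Before the tax: set 165 − 4P = 3P − 87 → P* = $36, Q* = 21.
With the tax collected from suppliers, supply shifts: Qs = 3(P − 3.5) − 87.
New equilibrium: buyers pay $37.5, suppliers receive $34, Q = 15. (Wedge: Pb − Ps = 3.5.)
Quantity falls by |ΔQ| = |21 − 15| = 6.
DWL = ½ · t · |ΔQ| = ½ · 3.5 · 6 = $10.5.

Deadweight loss = $10.5 thousand.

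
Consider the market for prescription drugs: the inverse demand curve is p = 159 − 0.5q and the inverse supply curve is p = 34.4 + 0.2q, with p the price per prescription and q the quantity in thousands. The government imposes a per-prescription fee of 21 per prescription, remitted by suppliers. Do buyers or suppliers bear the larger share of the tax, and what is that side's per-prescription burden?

Inverting to q(p) form: qd = 318 − 2p; qs = 5p − 172.
Without the tax, 318 − 2p = 5p − 172 gives 7p = 490, so p* = 70 and q* = 178.
With the tax collected from suppliers, supply shifts: qs = 5(p − 21) − 172.
New equilibrium: buyers pay 85, suppliers receive 64, q = 148. (Wedge: pb − ps = 21.)
Per-prescription burden: buyers 15, suppliers 6.
Buyers take the larger share because demand is less price-elastic here (demand slope 2 vs supply slope 5).
The less price-elastic side of the market bears the larger share of a per-unit tax.

Buyers bear the larger share: 15 per prescription.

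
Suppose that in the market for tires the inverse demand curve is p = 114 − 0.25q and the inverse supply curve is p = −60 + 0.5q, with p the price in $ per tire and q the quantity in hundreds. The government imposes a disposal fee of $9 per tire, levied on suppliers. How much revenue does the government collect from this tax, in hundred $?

Tax revenue = $1980 hundred.

Inverting to q(p) form: qd = 456 − 4p; qs = 2p + 120.
Without the tax, 456 − 4p = 2p + 120 gives 6p = 336, so p* = $56 and q* = 232.
With the tax collected from suppliers, supply shifts: qs = 2(p − 9) + 120.
New equilibrium: buyers pay $59, suppliers receive $50, q = 220. (Wedge: pb − ps = 9.)
Revenue = t · Q = 9 · 220 = $1980.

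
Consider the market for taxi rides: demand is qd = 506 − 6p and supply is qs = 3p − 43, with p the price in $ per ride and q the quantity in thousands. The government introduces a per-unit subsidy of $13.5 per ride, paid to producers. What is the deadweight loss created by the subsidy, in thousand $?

Before the subsidy: set 506 − 6p = 3p − 43 → p* = $61, q* = 140.
With a per-unit subsidy paid to producers, each receives p + 13.5 per unit sold, so supply becomes qs = 3(p + 13.5) − 43.
New equilibrium: buyers pay $56.5, producers receive $70, q = 167. (Wedge: pb − ps = −13.5.)
Quantity rises by |ΔQ| = |140 − 167| = 27.
DWL = ½ · t · |ΔQ| = ½ · 13.5 · 27 = $182.25.

Deadweight loss = $182.25 thousand.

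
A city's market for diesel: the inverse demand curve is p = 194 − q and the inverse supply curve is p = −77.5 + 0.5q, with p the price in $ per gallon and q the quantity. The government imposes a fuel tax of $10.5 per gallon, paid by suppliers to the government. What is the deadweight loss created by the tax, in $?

Inverting to q(p) form: qd = 194 − p; qs = 2p + 155.
Without the tax, 194 − p = 2p + 155 gives 3p = 39, so p* = $13 and q* = 181.
With the tax collected from suppliers, supply shifts: qs = 2(p − 10.5) + 155.
New equilibrium: consumers pay $20, suppliers receive $9.5, q = 174. (Wedge: pb − ps = 10.5.)
Quantity falls by |ΔQ| = |181 − 174| = 7.
DWL = ½ · t · |ΔQ| = ½ · 10.5 · 7 = $36.75.

Deadweight loss = $36.75.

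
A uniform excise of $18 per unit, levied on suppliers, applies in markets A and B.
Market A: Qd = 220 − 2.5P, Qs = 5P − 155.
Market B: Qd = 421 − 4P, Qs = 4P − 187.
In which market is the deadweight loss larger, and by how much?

Market B, by $54.

Market A: pre-tax P* = $50, Q* = 95; post-tax Q = 65; deadweight loss = $270.
Market B: pre-tax P* = $76, Q* = 117; post-tax Q = 81; deadweight loss = $324.
Difference: $270 vs $324 → market B is larger by $54.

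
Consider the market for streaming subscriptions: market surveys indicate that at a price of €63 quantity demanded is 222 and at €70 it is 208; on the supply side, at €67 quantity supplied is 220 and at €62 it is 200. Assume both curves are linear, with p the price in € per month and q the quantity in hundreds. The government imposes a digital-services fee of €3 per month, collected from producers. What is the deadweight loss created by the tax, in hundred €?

Demand slope: (208 − 222)/(70 − 63) = -2, so qd = 348 − 2p.
Supply slope: (200 − 220)/(62 − 67) = 4, so qs = 4p − 48.
Before the tax: set 348 − 2p = 4p − 48 → p* = €66, q* = 216.
With the tax collected from producers, supply shifts: qs = 4(p − 3) − 48.
New equilibrium: consumers pay €68, producers receive €65, q = 212. (Wedge: pb − ps = 3.)
Quantity falls by |ΔQ| = |216 − 212| = 4.
DWL = ½ · t · |ΔQ| = ½ · 3 · 4 = €6.

Deadweight loss = €6 hundred.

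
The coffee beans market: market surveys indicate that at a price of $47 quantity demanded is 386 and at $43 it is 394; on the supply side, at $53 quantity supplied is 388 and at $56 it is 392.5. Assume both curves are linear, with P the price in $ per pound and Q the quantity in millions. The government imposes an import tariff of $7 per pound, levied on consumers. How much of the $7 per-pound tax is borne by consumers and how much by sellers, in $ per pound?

Demand slope: (394 − 386)/(43 − 47) = -2, so Qd = 480 − 2P.
Supply slope: (392.5 − 388)/(56 − 53) = 1.5, so Qs = 1.5P + 308.5.
Before the tax: set 480 − 2P = 1.5P + 308.5 → P* = $49, Q* = 382.
With the tax collected from consumers, demand (in seller-price terms) shifts: Qd = 480 − 2(P + 7).
Solving gives Q = 376 with consumers paying $52 and sellers receiving $45 (the $7 wedge).
Burden on consumers: $3; on sellers: $4. (They sum to $7.)

Consumers bear $3 per pound; sellers bear $4 per pound.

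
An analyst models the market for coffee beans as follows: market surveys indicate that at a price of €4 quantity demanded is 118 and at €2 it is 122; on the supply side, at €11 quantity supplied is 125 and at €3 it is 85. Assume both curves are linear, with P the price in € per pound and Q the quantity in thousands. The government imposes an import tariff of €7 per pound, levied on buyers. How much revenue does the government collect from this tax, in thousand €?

Demand slope: (122 − 118)/(2 − 4) = -2, so Qd = 126 − 2P.
Supply slope: (85 − 125)/(3 − 11) = 5, so Qs = 5P + 70.
Before the tax: set 126 − 2P = 5P + 70 → P* = €8, Q* = 110.
With the tax collected from buyers, demand (in seller-price terms) shifts: Qd = 126 − 2(P + 7).
Solving gives Q = 100 with buyers paying €13 and producers receiving €6 (the €7 wedge).
Revenue = t · Q = 7 · 100 = €700.

Tax revenue = €700 thousand.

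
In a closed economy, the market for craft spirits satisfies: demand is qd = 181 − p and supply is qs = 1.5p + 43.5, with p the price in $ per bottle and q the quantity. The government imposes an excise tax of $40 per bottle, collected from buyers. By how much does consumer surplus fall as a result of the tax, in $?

Before the tax: set 181 − p = 1.5p + 43.5 → p* = $55, q* = 126.
With the tax collected from buyers, demand (in seller-price terms) shifts: qd = 181 − (p + 40).
New equilibrium: buyers pay $79, suppliers receive $39, q = 102. (Wedge: pb − ps = 40.)
ΔCS is the trapezoid between Q = 102 and Q = 126 of height $24: ½ · (126 + 102) · 24 = $2736.

Consumer surplus falls by $2736.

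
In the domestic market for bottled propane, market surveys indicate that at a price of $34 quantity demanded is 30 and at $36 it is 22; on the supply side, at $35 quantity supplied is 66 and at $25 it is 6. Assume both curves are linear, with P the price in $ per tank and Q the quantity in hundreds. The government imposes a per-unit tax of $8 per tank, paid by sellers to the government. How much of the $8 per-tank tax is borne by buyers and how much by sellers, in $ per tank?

Buyers bear $4.8 per tank; sellers bear $3.2 per tank.

Demand slope: (22 − 30)/(36 − 34) = -4, so Qd = 166 − 4P.
Supply slope: (6 − 66)/(25 − 35) = 6, so Qs = 6P − 144.
Before the tax: set 166 − 4P = 6P − 144 → P* = $31, Q* = 42.
With the tax collected from sellers, supply shifts: Qs = 6(P − 8) − 144.
Solving gives Q = 22.8 with buyers paying $35.8 and sellers receiving $27.8 (the $8 wedge).
Burden on buyers: $4.8; on sellers: $3.2. (They sum to $8.)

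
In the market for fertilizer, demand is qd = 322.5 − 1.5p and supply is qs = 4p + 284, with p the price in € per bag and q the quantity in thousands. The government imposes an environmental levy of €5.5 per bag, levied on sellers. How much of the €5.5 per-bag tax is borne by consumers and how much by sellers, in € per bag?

Before the tax: set 322.5 − 1.5p = 4p + 284 → p* = €7, q* = 312.
With the tax collected from sellers, supply shifts: qs = 4(p − 5.5) + 284.
New equilibrium: consumers pay €11, sellers receive €5.5, q = 306. (Wedge: pb − ps = 5.5.)
Burden on consumers: €4; on sellers: €1.5. (They sum to €5.5.)
The less price-elastic side of the market bears the larger share of a per-unit tax.

Consumers bear €4 per bag; sellers bear €1.5 per bag.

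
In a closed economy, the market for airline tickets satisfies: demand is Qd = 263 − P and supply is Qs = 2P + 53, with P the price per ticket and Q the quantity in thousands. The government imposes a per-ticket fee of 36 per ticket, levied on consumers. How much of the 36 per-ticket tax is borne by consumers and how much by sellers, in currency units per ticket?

Without the tax, 263 − P = 2P + 53 gives 3P = 210, so P* = 70 and Q* = 193.
With the tax collected from consumers, demand (in seller-price terms) shifts: Qd = 263 − (P + 36).
New equilibrium: consumers pay 94, sellers receive 58, Q = 169. (Wedge: Pb − Ps = 36.)
Burden on consumers: 24; on sellers: 12. (They sum to 36.)

Consumers bear 24 per ticket; sellers bear 12 per ticket.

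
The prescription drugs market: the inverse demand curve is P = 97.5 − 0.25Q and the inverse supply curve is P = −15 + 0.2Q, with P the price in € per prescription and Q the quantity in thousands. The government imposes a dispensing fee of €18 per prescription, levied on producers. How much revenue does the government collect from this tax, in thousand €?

Inverting to Q(P) form: Qd = 390 − 4P; Qs = 5P + 75.
Before the tax: set 390 − 4P = 5P + 75 → P* = €35, Q* = 250.
With the tax collected from producers, supply shifts: Qs = 5(P − 18) + 75.
Solving gives Q = 210 with buyers paying €45 and producers receiving €27 (the €18 wedge).
Revenue = t · Q = 18 · 210 = €3780.

Tax revenue = €3780 thousand.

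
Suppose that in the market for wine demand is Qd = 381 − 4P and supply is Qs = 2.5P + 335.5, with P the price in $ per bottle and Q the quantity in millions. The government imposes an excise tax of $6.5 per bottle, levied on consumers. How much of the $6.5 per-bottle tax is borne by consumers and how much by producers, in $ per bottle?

Without the tax, 381 − 4P = 2.5P + 335.5 gives 6.5P = 45.5, so P* = $7 and Q* = 353.
With the tax collected from consumers, demand (in seller-price terms) shifts: Qd = 381 − 4(P + 6.5).
Solving gives Q = 343 with consumers paying $9.5 and producers receiving $3 (the $6.5 wedge).
Burden on consumers: $2.5; on producers: $4. (They sum to $6.5.)
The less price-elastic side of the market bears the larger share of a per-unit tax.

Consumers bear $2.5 per bottle; producers bear $4 per bottle.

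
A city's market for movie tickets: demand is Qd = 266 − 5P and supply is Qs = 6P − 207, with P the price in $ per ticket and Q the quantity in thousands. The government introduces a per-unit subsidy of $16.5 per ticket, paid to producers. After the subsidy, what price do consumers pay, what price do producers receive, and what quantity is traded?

Without the subsidy, 266 − 5P = 6P − 207 gives 11P = 473, so P* = $43 and Q* = 51.
With a per-unit subsidy paid to producers, each receives P + 16.5 per unit sold, so supply becomes Qs = 6(P + 16.5) − 207.
New equilibrium: consumers pay $34, producers receive $50.5, Q = 96. (Wedge: Pb − Ps = −16.5.)

Consumers pay $34; producers receive $50.5; quantity = 96.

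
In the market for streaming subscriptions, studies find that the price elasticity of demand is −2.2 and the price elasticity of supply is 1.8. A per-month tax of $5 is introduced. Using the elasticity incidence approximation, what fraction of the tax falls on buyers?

Buyers' share ≈ 0.45.

Incidence ratio: buyers' share ≈ εs / (εs + |εd|) = 1.8 / (1.8 + 2.2) = 0.45.
Supply is the less elastic side, so buyers bear the smaller share.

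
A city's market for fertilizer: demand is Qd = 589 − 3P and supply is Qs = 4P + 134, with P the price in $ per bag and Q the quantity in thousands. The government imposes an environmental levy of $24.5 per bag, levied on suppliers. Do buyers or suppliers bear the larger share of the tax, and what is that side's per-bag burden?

Without the tax, 589 − 3P = 4P + 134 gives 7P = 455, so P* = $65 and Q* = 394.
With the tax collected from suppliers, supply shifts: Qs = 4(P − 24.5) + 134.
Solving gives Q = 352 with buyers paying $79 and suppliers receiving $54.5 (the $24.5 wedge).
Per-bag burden: buyers $14, suppliers $10.5.
Buyers take the larger share because demand is less price-elastic here (demand slope 3 vs supply slope 4).

Buyers bear the larger share: $14 per bag.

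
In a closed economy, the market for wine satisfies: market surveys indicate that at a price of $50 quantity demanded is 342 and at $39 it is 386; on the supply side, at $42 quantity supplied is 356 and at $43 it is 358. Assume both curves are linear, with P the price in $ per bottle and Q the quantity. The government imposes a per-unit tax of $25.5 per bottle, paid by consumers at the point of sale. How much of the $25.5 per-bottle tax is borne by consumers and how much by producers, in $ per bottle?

Demand slope: (386 − 342)/(39 − 50) = -4, so Qd = 542 − 4P.
Supply slope: (358 − 356)/(43 − 42) = 2, so Qs = 2P + 272.
Without the tax, 542 − 4P = 2P + 272 gives 6P = 270, so P* = $45 and Q* = 362.
With the tax collected from consumers, demand (in seller-price terms) shifts: Qd = 542 − 4(P + 25.5).
New equilibrium: consumers pay $53.5, producers receive $28, Q = 328. (Wedge: Pb − Ps = 25.5.)
Burden on consumers: $8.5; on producers: $17. (They sum to $25.5.)
The less price-elastic side of the market bears the larger share of a per-unit tax.

Consumers bear $8.5 per bottle; producers bear $17 per bottle.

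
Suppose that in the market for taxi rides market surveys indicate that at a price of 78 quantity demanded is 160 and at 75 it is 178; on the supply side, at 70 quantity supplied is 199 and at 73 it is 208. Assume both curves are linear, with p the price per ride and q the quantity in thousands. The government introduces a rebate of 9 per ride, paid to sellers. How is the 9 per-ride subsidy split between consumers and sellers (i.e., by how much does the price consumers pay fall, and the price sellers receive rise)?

Consumers gain 3 per ride; sellers gain 6 per ride.

Demand slope: (178 − 160)/(75 − 78) = -6, so qd = 628 − 6p.
Supply slope: (208 − 199)/(73 − 70) = 3, so qs = 3p − 11.
Without the subsidy, 628 − 6p = 3p − 11 gives 9p = 639, so p* = 71 and q* = 202.
With a per-unit subsidy paid to sellers, each receives p + 9 per unit sold, so supply becomes qs = 3(p + 9) − 11.
Solving gives q = 220 with consumers paying 68 and sellers receiving 77 (the 9 wedge).
Gain to consumers: 3; to sellers: 6. (They sum to 9.)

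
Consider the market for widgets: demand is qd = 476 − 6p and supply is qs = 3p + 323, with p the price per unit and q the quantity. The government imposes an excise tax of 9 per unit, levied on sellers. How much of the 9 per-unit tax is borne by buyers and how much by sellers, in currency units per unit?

Buyers bear 3 per unit; sellers bear 6 per unit.

Before the tax: set 476 − 6p = 3p + 323 → p* = 17, q* = 374.
With the tax collected from sellers, supply shifts: qs = 3(p − 9) + 323.
New equilibrium: buyers pay 20, sellers receive 11, q = 356. (Wedge: pb − ps = 9.)
Burden on buyers: 3; on sellers: 6. (They sum to 9.)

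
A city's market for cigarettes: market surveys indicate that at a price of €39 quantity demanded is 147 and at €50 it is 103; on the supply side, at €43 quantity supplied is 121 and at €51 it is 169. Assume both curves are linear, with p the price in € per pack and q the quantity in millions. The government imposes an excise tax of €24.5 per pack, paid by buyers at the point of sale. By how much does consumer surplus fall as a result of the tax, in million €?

Demand slope: (103 − 147)/(50 − 39) = -4, so qd = 303 − 4p.
Supply slope: (169 − 121)/(51 − 43) = 6, so qs = 6p − 137.
Without the tax, 303 − 4p = 6p − 137 gives 10p = 440, so p* = €44 and q* = 127.
With the tax collected from buyers, demand (in seller-price terms) shifts: qd = 303 − 4(p + 24.5).
Solving gives q = 68.2 with buyers paying €58.7 and producers receiving €34.2 (the €24.5 wedge).
ΔCS is the trapezoid between Q = 68.2 and Q = 127 of height €14.7: ½ · (127 + 68.2) · 14.7 = €1434.72.

Consumer surplus falls by €1434.72 million.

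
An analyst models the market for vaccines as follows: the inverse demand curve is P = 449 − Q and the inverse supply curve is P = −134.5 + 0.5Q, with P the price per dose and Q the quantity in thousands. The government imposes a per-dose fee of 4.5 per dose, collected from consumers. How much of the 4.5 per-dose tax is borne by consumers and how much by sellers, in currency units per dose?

Rewrite in direct form: Qd = 449 − P and Qs = 2P + 269.
Before the tax: set 449 − P = 2P + 269 → P* = 60, Q* = 389.
With the tax collected from consumers, demand (in seller-price terms) shifts: Qd = 449 − (P + 4.5).
Solving gives Q = 386 with consumers paying 63 and sellers receiving 58.5 (the 4.5 wedge).
Burden on consumers: 3; on sellers: 1.5. (They sum to 4.5.)
The less price-elastic side of the market bears the larger share of a per-unit tax.

Consumers bear 3 per dose; sellers bear 1.5 per dose.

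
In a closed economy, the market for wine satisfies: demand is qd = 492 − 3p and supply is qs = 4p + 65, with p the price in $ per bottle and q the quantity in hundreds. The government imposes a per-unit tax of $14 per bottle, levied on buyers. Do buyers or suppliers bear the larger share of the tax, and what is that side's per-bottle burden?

Buyers bear the larger share: $8 per bottle.

Without the tax, 492 − 3p = 4p + 65 gives 7p = 427, so p* = $61 and q* = 309.
With the tax collected from buyers, demand (in seller-price terms) shifts: qd = 492 − 3(p + 14).
Solving gives q = 285 with buyers paying $69 and suppliers receiving $55 (the $14 wedge).
Per-bottle burden: buyers $8, suppliers $6.
Buyers take the larger share because demand is less price-elastic here (demand slope 3 vs supply slope 4).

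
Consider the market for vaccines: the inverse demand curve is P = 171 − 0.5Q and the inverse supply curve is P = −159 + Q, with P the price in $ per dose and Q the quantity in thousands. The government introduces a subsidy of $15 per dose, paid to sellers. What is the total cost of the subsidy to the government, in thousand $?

Inverting to Q(P) form: Qd = 342 − 2P; Qs = P + 159.
Without the subsidy, 342 − 2P = P + 159 gives 3P = 183, so P* = $61 and Q* = 220.
With a per-unit subsidy paid to sellers, each receives P + 15 per unit sold, so supply becomes Qs = (P + 15) + 159.
New equilibrium: consumers pay $56, sellers receive $71, Q = 230. (Wedge: Pb − Ps = −15.)
Outlay = t · Q = 15 · 230 = $3450.

Government outlay = $3450 thousand.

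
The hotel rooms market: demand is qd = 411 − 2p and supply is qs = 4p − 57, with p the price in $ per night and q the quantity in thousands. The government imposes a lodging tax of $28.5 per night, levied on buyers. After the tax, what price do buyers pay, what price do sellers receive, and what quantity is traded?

Before the tax: set 411 − 2p = 4p − 57 → p* = $78, q* = 255.
With the tax collected from buyers, demand (in seller-price terms) shifts: qd = 411 − 2(p + 28.5).
New equilibrium: buyers pay $97, sellers receive $68.5, q = 217. (Wedge: pb − ps = 28.5.)
The less price-elastic side of the market bears the larger share of a per-unit tax.

Buyers pay $97; sellers receive $68.5; quantity = 217.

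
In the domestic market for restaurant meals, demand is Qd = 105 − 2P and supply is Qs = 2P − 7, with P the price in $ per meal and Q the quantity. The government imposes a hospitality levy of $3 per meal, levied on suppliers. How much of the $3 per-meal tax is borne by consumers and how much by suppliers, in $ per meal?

Before the tax: set 105 − 2P = 2P − 7 → P* = $28, Q* = 49.
With the tax collected from suppliers, supply shifts: Qs = 2(P − 3) − 7.
Solving gives Q = 46 with consumers paying $29.5 and suppliers receiving $26.5 (the $3 wedge).
Burden on consumers: $1.5; on suppliers: $1.5. (They sum to $3.)
The less price-elastic side of the market bears the larger share of a per-unit tax.

Consumers bear $1.5 per meal; suppliers bear $1.5 per meal.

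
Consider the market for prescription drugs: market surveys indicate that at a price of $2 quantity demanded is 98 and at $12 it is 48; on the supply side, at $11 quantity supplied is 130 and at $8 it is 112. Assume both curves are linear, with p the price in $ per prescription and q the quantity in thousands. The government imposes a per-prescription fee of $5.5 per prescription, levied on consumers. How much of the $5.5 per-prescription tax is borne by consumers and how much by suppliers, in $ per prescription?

Consumers bear $3 per prescription; suppliers bear $2.5 per prescription.

Demand slope: (48 − 98)/(12 − 2) = -5, so qd = 108 − 5p.
Supply slope: (112 − 130)/(8 − 11) = 6, so qs = 6p + 64.
Before the tax: set 108 − 5p = 6p + 64 → p* = $4, q* = 88.
With the tax collected from consumers, demand (in seller-price terms) shifts: qd = 108 − 5(p + 5.5).
Solving gives q = 73 with consumers paying $7 and suppliers receiving $1.5 (the $5.5 wedge).
Burden on consumers: $3; on suppliers: $2.5. (They sum to $5.5.)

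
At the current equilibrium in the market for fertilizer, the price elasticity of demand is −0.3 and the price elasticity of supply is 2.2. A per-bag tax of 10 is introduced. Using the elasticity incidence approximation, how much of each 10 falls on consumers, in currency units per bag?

Incidence ratio: consumers' share ≈ εs / (εs + |εd|) = 2.2 / (2.2 + 0.3) = 0.88.
So consumers bear ≈ 0.88 × 10 = 8.8; sellers bear 1.2.

Consumers bear ≈ 8.8 per bag.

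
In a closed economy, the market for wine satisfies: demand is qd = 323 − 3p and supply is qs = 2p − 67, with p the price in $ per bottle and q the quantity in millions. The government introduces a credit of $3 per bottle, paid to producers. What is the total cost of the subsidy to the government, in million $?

Without the subsidy, 323 − 3p = 2p − 67 gives 5p = 390, so p* = $78 and q* = 89.
With a per-unit subsidy paid to producers, each receives p + 3 per unit sold, so supply becomes qs = 2(p + 3) − 67.
Solving gives q = 92.6 with consumers paying $76.8 and producers receiving $79.8 (the $3 wedge).
Outlay = t · Q = 3 · 92.6 = $277.8.

Government outlay = $277.8 million.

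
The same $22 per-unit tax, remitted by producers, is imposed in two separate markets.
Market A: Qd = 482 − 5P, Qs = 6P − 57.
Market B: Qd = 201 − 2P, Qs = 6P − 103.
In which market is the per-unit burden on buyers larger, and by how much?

Market A: pre-tax P* = $49, Q* = 237; post-tax Q = 177; per-unit burden on buyers = $12.
Market B: pre-tax P* = $38, Q* = 125; post-tax Q = 92; per-unit burden on buyers = $16.5.
Difference: $12 vs $16.5 → market B is larger by $4.5.

Market B, by $4.5.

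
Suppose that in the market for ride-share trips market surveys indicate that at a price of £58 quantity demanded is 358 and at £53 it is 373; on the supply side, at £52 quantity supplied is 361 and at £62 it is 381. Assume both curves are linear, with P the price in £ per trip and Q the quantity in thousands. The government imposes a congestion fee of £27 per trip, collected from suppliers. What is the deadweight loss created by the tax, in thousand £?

Deadweight loss = £437.4 thousand.

Demand slope: (373 − 358)/(53 − 58) = -3, so Qd = 532 − 3P.
Supply slope: (381 − 361)/(62 − 52) = 2, so Qs = 2P + 257.
Before the tax: set 532 − 3P = 2P + 257 → P* = £55, Q* = 367.
With the tax collected from suppliers, supply shifts: Qs = 2(P − 27) + 257.
Solving gives Q = 334.6 with buyers paying £65.8 and suppliers receiving £38.8 (the £27 wedge).
Quantity falls by |ΔQ| = |367 − 334.6| = 32.4.
DWL = ½ · t · |ΔQ| = ½ · 27 · 32.4 = £437.4.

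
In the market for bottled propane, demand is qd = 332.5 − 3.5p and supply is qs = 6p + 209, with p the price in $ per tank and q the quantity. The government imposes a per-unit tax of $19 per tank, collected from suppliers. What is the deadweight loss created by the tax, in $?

Before the tax: set 332.5 − 3.5p = 6p + 209 → p* = $13, q* = 287.
With the tax collected from suppliers, supply shifts: qs = 6(p − 19) + 209.
Solving gives q = 245 with buyers paying $25 and suppliers receiving $6 (the $19 wedge).
Quantity falls by |ΔQ| = |287 − 245| = 42.
DWL = ½ · t · |ΔQ| = ½ · 19 · 42 = $399.

Deadweight loss = $399.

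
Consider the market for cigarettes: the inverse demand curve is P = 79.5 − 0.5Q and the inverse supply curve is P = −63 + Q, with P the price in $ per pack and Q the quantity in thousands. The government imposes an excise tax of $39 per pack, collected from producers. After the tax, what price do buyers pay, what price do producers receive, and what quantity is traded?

Inverting to Q(P) form: Qd = 159 − 2P; Qs = P + 63.
Without the tax, 159 − 2P = P + 63 gives 3P = 96, so P* = $32 and Q* = 95.
With the tax collected from producers, supply shifts: Qs = (P − 39) + 63.
Solving gives Q = 69 with buyers paying $45 and producers receiving $6 (the $39 wedge).
The less price-elastic side of the market bears the larger share of a per-unit tax.

Buyers pay $45; producers receive $6; quantity = 69.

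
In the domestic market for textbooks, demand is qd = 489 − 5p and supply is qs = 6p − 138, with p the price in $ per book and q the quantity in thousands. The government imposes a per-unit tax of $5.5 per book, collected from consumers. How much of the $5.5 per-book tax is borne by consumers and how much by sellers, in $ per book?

Without the tax, 489 − 5p = 6p − 138 gives 11p = 627, so p* = $57 and q* = 204.
With the tax collected from consumers, demand (in seller-price terms) shifts: qd = 489 − 5(p + 5.5).
Solving gives q = 189 with consumers paying $60 and sellers receiving $54.5 (the $5.5 wedge).
Burden on consumers: $3; on sellers: $2.5. (They sum to $5.5.)
The less price-elastic side of the market bears the larger share of a per-unit tax.

Consumers bear $3 per book; sellers bear $2.5 per book.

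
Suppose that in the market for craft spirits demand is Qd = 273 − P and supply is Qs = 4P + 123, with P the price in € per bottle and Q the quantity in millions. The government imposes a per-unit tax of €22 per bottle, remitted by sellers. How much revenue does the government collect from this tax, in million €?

Before the tax: set 273 − P = 4P + 123 → P* = €30, Q* = 243.
With the tax collected from sellers, supply shifts: Qs = 4(P − 22) + 123.
New equilibrium: consumers pay €47.6, sellers receive €25.6, Q = 225.4. (Wedge: Pb − Ps = 22.)
Revenue = t · Q = 22 · 225.4 = €4958.8.

Tax revenue = €4958.8 million.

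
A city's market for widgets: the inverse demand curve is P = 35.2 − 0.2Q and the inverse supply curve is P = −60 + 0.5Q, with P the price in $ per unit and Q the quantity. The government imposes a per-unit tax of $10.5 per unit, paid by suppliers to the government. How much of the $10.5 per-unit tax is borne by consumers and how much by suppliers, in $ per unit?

Consumers bear $3 per unit; suppliers bear $7.5 per unit.

Inverting to Q(P) form: Qd = 176 − 5P; Qs = 2P + 120.
Before the tax: set 176 − 5P = 2P + 120 → P* = $8, Q* = 136.
With the tax collected from suppliers, supply shifts: Qs = 2(P − 10.5) + 120.
New equilibrium: consumers pay $11, suppliers receive $0.5, Q = 121. (Wedge: Pb − Ps = 10.5.)
Burden on consumers: $3; on suppliers: $7.5. (They sum to $10.5.)
The less price-elastic side of the market bears the larger share of a per-unit tax.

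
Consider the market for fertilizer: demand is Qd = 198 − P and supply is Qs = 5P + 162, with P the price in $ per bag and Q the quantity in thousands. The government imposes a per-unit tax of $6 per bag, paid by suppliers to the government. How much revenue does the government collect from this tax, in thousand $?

Tax revenue = $1122 thousand.

Before the tax: set 198 − P = 5P + 162 → P* = $6, Q* = 192.
With the tax collected from suppliers, supply shifts: Qs = 5(P − 6) + 162.
Solving gives Q = 187 with consumers paying $11 and suppliers receiving $5 (the $6 wedge).
Revenue = t · Q = 6 · 187 = $1122.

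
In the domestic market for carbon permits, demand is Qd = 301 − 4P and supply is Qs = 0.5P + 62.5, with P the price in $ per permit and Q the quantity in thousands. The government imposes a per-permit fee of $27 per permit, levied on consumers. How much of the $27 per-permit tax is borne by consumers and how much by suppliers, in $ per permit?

Consumers bear $3 per permit; suppliers bear $24 per permit.

Without the tax, 301 − 4P = 0.5P + 62.5 gives 4.5P = 238.5, so P* = $53 and Q* = 89.
With the tax collected from consumers, demand (in seller-price terms) shifts: Qd = 301 − 4(P + 27).
New equilibrium: consumers pay $56, suppliers receive $29, Q = 77. (Wedge: Pb − Ps = 27.)
Burden on consumers: $3; on suppliers: $24. (They sum to $27.)
The less price-elastic side of the market bears the larger share of a per-unit tax.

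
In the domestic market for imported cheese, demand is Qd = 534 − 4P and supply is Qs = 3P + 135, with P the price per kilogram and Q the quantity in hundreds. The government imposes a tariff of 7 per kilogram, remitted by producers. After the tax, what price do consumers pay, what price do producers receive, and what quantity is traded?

Before the tax: set 534 − 4P = 3P + 135 → P* = 57, Q* = 306.
With the tax collected from producers, supply shifts: Qs = 3(P − 7) + 135.
New equilibrium: consumers pay 60, producers receive 53, Q = 294. (Wedge: Pb − Ps = 7.)
The less price-elastic side of the market bears the larger share of a per-unit tax.

Consumers pay 60; producers receive 53; quantity = 294.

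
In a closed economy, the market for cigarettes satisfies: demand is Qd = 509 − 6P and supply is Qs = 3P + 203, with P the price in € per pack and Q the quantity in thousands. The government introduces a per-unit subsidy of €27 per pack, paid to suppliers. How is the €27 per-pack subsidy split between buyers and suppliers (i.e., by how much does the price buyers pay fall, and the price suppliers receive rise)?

Without the subsidy, 509 − 6P = 3P + 203 gives 9P = 306, so P* = €34 and Q* = 305.
With a per-unit subsidy paid to suppliers, each receives P + 27 per unit sold, so supply becomes Qs = 3(P + 27) + 203.
Solving gives Q = 359 with buyers paying €25 and suppliers receiving €52 (the €27 wedge).
Gain to buyers: €9; to suppliers: €18. (They sum to €27.)

Buyers gain €9 per pack; suppliers gain €18 per pack.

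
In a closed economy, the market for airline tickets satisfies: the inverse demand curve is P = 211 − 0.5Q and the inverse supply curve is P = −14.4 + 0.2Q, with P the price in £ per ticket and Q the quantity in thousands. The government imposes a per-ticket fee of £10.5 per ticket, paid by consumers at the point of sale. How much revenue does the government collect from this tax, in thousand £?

Tax revenue = £3223.5 thousand.

Rewrite in direct form: Qd = 422 − 2P and Qs = 5P + 72.
Without the tax, 422 − 2P = 5P + 72 gives 7P = 350, so P* = £50 and Q* = 322.
With the tax collected from consumers, demand (in seller-price terms) shifts: Qd = 422 − 2(P + 10.5).
New equilibrium: consumers pay £57.5, sellers receive £47, Q = 307. (Wedge: Pb − Ps = 10.5.)
Revenue = t · Q = 10.5 · 307 = £3223.5.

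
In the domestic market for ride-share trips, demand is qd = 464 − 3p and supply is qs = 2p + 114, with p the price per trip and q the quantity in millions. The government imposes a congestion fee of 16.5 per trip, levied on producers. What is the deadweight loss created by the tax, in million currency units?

Deadweight loss = 163.35 million.

Without the tax, 464 − 3p = 2p + 114 gives 5p = 350, so p* = 70 and q* = 254.
With the tax collected from producers, supply shifts: qs = 2(p − 16.5) + 114.
New equilibrium: buyers pay 76.6, producers receive 60.1, q = 234.2. (Wedge: pb − ps = 16.5.)
Quantity falls by |ΔQ| = |254 − 234.2| = 19.8.
DWL = ½ · t · |ΔQ| = ½ · 16.5 · 19.8 = 163.35.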